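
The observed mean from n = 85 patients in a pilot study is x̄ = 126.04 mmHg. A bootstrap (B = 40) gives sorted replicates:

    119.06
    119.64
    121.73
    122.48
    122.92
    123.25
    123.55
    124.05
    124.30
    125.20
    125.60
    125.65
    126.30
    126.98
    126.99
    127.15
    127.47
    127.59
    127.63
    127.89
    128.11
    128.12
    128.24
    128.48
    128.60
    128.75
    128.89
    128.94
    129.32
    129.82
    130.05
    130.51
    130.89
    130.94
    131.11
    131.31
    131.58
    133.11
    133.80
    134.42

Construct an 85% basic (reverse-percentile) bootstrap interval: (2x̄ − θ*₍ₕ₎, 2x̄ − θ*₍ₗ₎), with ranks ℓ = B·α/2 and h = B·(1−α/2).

Percentile endpoints at ranks 3 and 37: θ*₍3₎ = 121.73, θ*₍37₎ = 131.58.
Basic interval reflects these around x̄:
  lower = 2 × 126.04 − 131.58 = 120.50
  upper = 2 × 126.04 − 121.73 = 130.35

(120.50, 130.35)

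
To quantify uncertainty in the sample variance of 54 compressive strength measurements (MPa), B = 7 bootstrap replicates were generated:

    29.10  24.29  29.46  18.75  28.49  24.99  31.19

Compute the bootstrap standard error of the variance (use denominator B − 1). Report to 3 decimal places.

Bootstrap SE is the standard deviation of the 7 replicate variances.
Mean of replicates: (29.10 + 24.29 + 29.46 + 18.75 + 28.49 + 24.99 + 31.19) / 7 = 186.2700 / 7 = 26.6100
Sum of squared deviations: (+2.4900)² + (−2.3200)² + (+2.8500)² + (−7.8600)² + (+1.8800)² + (−1.6200)² + (+4.5800)² = 108.6198
Variance = 108.6198 / 6 = 18.1033
SE* = √18.1033

SE* = 4.255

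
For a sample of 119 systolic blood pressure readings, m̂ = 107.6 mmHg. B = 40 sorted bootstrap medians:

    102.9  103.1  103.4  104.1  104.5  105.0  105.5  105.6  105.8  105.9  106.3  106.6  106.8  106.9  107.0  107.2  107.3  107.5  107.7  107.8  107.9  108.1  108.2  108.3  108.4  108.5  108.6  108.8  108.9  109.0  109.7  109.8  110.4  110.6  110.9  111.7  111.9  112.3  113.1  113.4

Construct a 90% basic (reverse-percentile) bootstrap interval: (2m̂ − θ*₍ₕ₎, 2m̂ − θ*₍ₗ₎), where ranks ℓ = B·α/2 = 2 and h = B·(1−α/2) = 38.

(102.9, 112.1)

Percentile endpoints at ranks 2 and 38: θ*₍2₎ = 103.1, θ*₍38₎ = 112.3.
Basic interval reflects these around m̂:
  lower = 2 × 107.6 − 112.3 = 102.9
  upper = 2 × 107.6 − 103.1 = 112.1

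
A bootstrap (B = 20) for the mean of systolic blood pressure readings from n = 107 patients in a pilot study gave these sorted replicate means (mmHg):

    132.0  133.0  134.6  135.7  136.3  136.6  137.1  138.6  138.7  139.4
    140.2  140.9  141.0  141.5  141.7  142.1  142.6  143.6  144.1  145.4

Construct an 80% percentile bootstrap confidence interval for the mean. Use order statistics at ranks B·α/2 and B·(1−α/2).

α = 0.20; lower rank = 20 × 0.100 = 2; upper rank = 20 × 0.900 = 18.
The 2nd smallest replicate is 133.0; the 18th is 143.6.

(133.0, 143.6)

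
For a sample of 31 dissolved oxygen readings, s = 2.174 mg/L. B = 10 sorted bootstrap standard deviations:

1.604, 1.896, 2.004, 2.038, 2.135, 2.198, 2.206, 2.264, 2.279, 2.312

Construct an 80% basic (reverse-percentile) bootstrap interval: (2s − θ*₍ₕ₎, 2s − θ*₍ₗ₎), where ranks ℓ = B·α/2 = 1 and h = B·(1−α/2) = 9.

Percentile endpoints at ranks 1 and 9: θ*₍1₎ = 1.604, θ*₍9₎ = 2.279.
Basic interval reflects these around s:
  lower = 2 × 2.174 − 2.279 = 2.069
  upper = 2 × 2.174 − 1.604 = 2.744

(2.069, 2.744)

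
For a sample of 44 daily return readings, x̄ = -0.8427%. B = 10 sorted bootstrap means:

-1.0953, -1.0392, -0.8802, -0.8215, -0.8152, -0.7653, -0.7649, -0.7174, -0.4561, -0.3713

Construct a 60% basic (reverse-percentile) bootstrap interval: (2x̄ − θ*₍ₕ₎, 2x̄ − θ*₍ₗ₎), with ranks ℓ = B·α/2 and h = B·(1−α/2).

Percentile endpoints at ranks 2 and 8: θ*₍2₎ = -1.0392, θ*₍8₎ = -0.7174.
Basic interval reflects these around x̄:
  lower = 2 × -0.8427 − -0.7174 = -0.9680
  upper = 2 × -0.8427 − -1.0392 = -0.6462

(-0.9680, -0.6462)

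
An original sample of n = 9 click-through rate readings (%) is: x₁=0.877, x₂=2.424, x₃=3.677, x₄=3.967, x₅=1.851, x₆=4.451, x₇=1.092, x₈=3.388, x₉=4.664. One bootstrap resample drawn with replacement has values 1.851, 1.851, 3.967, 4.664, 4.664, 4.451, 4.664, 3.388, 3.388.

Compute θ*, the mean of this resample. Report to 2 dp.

Mean = (1.851 + 1.851 + 3.967 + 4.664 + 4.664 + 4.451 + 4.664 + 3.388 + 3.388) / 9 = 32.8880 / 9 = 3.65

θ* = 3.65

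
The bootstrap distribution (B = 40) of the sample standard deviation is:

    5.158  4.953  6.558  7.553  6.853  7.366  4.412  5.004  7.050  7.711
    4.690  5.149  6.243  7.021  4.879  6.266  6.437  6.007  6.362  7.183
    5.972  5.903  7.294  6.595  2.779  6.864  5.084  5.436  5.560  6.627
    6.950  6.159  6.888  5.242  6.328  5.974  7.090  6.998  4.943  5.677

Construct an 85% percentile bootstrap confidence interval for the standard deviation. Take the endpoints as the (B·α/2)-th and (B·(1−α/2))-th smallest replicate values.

(4.690, 7.294)

Sorted replicates: 2.779, 4.412, 4.690, 4.879, 4.943, 4.953, 5.004, 5.084, 5.149, 5.158, 5.242, 5.436, 5.560, 5.677, 5.903, 5.972, 5.974, 6.007, 6.159, 6.243, 6.266, 6.328, 6.362, 6.437, 6.558, 6.595, 6.627, 6.853, 6.864, 6.888, 6.950, 6.998, 7.021, 7.050, 7.090, 7.183, 7.294, 7.366, 7.553, 7.711
α = 0.15; lower rank = 40 × 0.075 = 3; upper rank = 40 × 0.925 = 37.
The 3rd smallest replicate is 4.690; the 37th is 7.294.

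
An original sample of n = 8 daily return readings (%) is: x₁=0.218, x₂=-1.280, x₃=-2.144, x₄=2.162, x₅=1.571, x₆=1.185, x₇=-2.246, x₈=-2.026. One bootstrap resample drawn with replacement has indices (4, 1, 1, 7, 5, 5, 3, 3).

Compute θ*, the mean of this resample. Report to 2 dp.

Resample values: 2.162, 0.218, 0.218, -2.246, 1.571, 1.571, -2.144, -2.144.
Mean = (2.162 + 0.218 + 0.218 + (-2.246) + 1.571 + 1.571 + (-2.144) + (-2.144)) / 8 = -0.7940 / 8 = -0.10

θ* = -0.10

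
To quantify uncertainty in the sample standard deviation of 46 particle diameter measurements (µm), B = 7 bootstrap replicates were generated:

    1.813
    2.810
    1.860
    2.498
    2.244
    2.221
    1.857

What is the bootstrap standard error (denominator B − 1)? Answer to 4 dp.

SE* = 0.3753

Bootstrap SE is the standard deviation of the 7 replicate standard deviations.
Mean of replicates: (1.813 + 2.810 + 1.860 + 2.498 + 2.244 + 2.221 + 1.857) / 7 = 15.30300 / 7 = 2.18614
Sum of squared deviations: (−0.37314)² + (+0.62386)² + (−0.32614)² + (+0.31186)² + (+0.05786)² + (+0.03486)² + (−0.32914)² = 0.84495
Variance = 0.84495 / 6 = 0.14083
SE* = √0.14083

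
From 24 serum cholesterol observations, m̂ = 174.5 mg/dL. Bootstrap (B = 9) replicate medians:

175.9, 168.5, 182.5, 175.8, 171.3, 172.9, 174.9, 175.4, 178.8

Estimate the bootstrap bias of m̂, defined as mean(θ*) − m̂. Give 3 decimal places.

mean(θ*) = (175.9 + 168.5 + 182.5 + 175.8 + 171.3 + 172.9 + 174.9 + 175.4 + 178.8) / 9 = 175.1111
bias = 175.1111 − 174.5

bias = +0.611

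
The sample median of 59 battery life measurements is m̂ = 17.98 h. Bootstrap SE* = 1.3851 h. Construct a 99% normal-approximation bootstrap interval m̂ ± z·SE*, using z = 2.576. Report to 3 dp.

(14.412, 21.548)

Margin = 2.576 × 1.3851 = 3.5680
Interval: 17.98 ± 3.5680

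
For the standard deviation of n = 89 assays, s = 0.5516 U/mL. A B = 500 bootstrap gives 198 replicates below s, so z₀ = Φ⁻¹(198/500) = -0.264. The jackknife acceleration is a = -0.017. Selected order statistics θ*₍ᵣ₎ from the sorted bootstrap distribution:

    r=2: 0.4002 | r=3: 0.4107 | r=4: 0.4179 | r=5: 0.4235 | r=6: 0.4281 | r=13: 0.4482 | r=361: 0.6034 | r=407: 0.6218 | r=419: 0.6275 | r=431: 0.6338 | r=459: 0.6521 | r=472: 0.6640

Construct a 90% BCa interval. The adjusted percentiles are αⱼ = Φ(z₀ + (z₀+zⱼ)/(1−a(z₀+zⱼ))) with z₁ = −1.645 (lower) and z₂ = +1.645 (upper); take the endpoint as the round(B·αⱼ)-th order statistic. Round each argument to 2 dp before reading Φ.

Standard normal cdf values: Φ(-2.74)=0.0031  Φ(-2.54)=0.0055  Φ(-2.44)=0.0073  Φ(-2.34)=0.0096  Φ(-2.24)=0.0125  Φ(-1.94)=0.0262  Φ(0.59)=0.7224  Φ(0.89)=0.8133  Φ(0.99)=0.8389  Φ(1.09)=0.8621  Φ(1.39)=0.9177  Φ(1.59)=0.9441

(0.4281, 0.6338)

Lower: z₀ + z₁ = -0.264 + (-1.645) = -1.909; 1 − a(z₀+z₁) = 1 − (-0.017)(-1.909) = 0.9675; argument = -0.264 + (-1.909)/0.9675 = -2.2370 → -2.24.
α₁ = Φ(-2.24) = 0.0125; rank = round(500 × 0.0125) = 6; θ*₍6₎ = 0.4281.
Upper: z₀ + z₂ = 1.381; 1 − a(z₀+z₂) = 1.0235; argument = 1.0853 → 1.09; α₂ = 0.8621; rank = 431; θ*₍431₎ = 0.6338.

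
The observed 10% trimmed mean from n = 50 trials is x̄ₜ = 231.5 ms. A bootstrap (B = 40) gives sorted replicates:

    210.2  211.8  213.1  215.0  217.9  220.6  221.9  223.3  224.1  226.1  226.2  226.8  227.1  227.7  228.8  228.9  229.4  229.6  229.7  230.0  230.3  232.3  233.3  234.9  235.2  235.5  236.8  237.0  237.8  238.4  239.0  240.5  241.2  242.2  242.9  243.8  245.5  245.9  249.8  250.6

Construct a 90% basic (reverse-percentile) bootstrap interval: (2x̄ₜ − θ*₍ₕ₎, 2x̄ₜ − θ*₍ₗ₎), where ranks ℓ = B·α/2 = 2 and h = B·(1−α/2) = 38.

Percentile endpoints at ranks 2 and 38: θ*₍2₎ = 211.8, θ*₍38₎ = 245.9.
Basic interval reflects these around x̄ₜ:
  lower = 2 × 231.5 − 245.9 = 217.1
  upper = 2 × 231.5 − 211.8 = 251.2

(217.1, 251.2)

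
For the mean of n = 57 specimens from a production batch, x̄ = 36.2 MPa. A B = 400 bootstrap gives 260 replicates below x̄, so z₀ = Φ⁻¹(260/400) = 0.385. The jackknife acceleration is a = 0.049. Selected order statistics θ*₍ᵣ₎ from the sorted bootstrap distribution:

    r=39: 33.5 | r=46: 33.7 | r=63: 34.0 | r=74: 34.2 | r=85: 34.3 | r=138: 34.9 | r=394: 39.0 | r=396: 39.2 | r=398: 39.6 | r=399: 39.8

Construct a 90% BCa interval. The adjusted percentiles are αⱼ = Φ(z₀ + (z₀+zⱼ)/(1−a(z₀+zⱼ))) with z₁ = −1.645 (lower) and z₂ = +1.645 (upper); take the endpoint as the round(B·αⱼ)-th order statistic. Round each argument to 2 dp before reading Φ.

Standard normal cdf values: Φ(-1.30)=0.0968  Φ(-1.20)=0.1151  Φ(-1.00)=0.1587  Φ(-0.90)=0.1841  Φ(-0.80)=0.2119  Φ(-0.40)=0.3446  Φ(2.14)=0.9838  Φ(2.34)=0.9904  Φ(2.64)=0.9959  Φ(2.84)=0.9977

(34.3, 39.6)

Lower: z₀ + z₁ = 0.385 + (-1.645) = -1.260; 1 − a(z₀+z₁) = 1 − (0.049)(-1.260) = 1.0617; argument = 0.385 + (-1.260)/1.0617 = -0.8017 → -0.80.
α₁ = Φ(-0.80) = 0.2119; rank = round(400 × 0.2119) = 85; θ*₍85₎ = 34.3.
Upper: z₀ + z₂ = 2.030; 1 − a(z₀+z₂) = 0.9005; argument = 2.6392 → 2.64; α₂ = 0.9959; rank = 398; θ*₍398₎ = 39.6.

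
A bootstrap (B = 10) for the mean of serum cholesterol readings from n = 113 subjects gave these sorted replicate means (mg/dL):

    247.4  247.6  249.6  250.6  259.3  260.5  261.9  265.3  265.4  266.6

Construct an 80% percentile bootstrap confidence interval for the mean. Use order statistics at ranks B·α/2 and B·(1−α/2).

α = 0.20; lower rank = 10 × 0.100 = 1; upper rank = 10 × 0.900 = 9.
The 1st smallest replicate is 247.4; the 9th is 265.4.

(247.4, 265.4)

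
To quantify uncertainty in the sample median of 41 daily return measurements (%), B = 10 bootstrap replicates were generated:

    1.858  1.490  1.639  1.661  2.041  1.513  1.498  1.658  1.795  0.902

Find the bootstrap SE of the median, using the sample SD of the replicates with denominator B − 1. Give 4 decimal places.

Bootstrap SE is the standard deviation of the 10 replicate medians.
Mean of replicates: (1.858 + 1.490 + 1.639 + 1.661 + 2.041 + 1.513 + 1.498 + 1.658 + 1.795 + 0.902) / 10 = 16.05500 / 10 = 1.60550
Sum of squared deviations: (+0.25250)² + (−0.11550)² + (+0.03350)² + (+0.05550)² + (+0.43550)² + (−0.09250)² + (−0.10750)² + (+0.05250)² + (+0.18950)² + (−0.70350)² = 0.82465
Variance = 0.82465 / 9 = 0.09163
SE* = √0.09163

SE* = 0.3027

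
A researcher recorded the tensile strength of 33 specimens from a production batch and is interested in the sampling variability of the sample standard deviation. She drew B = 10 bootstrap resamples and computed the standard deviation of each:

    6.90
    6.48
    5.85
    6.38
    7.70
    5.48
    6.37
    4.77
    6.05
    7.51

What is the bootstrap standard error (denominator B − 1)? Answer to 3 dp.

Bootstrap SE is the standard deviation of the 10 replicate standard deviations.
Mean of replicates: (6.90 + 6.48 + 5.85 + 6.38 + 7.70 + 5.48 + 6.37 + 4.77 + 6.05 + 7.51) / 10 = 63.4900 / 10 = 6.3490
Sum of squared deviations: (+0.5510)² + (+0.1310)² + (−0.4990)² + (+0.0310)² + (+1.3510)² + (−0.8690)² + (+0.0210)² + (−1.5790)² + (−0.2990)² + (+1.1610)² = 7.0821
Variance = 7.0821 / 9 = 0.7869
SE* = √0.7869

SE* = 0.887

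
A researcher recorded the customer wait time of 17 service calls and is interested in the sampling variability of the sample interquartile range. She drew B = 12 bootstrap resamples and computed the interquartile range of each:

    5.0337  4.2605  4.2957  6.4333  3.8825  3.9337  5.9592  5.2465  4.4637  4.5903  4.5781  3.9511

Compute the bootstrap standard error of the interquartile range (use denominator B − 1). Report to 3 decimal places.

SE* = 0.812

Bootstrap SE is the standard deviation of the 12 replicate interquartile ranges.
Mean of replicates: (5.0337 + 4.2605 + 4.2957 + 6.4333 + 3.8825 + 3.9337 + 5.9592 + 5.2465 + 4.4637 + 4.5903 + 4.5781 + 3.9511) / 12 = 56.62830 / 12 = 4.71903
Sum of squared deviations: (+0.31467)² + (−0.45852)² + (−0.42333)² + (+1.71427)² + (−0.83653)² + (−0.78533)² + (+1.24017)² + (+0.52747)² + (−0.25533)² + (−0.12873)² + (−0.14093)² + (−0.76793)² = 7.25131
Variance = 7.25131 / 11 = 0.65921
SE* = √0.65921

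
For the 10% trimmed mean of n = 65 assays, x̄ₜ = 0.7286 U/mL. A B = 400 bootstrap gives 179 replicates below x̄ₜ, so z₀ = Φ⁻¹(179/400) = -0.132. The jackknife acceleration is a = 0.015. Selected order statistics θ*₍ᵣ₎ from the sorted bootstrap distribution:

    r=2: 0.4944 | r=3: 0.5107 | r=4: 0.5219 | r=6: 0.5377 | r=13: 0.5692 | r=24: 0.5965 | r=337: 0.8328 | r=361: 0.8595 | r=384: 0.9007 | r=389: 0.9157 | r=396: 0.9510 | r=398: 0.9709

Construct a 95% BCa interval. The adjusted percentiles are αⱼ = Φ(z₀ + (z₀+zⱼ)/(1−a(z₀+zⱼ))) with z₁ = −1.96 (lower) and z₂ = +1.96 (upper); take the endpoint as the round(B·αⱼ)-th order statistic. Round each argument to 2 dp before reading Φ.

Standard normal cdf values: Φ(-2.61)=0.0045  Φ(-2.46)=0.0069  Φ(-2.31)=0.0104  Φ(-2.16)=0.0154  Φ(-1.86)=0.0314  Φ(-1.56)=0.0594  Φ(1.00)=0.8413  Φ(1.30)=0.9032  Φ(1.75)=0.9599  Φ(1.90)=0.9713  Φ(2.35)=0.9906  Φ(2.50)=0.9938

(0.5377, 0.9007)

Lower: z₀ + z₁ = -0.132 + (-1.960) = -2.092; 1 − a(z₀+z₁) = 1 − (0.015)(-2.092) = 1.0314; argument = -0.132 + (-2.092)/1.0314 = -2.1604 → -2.16.
α₁ = Φ(-2.16) = 0.0154; rank = round(400 × 0.0154) = 6; θ*₍6₎ = 0.5377.
Upper: z₀ + z₂ = 1.828; 1 − a(z₀+z₂) = 0.9726; argument = 1.7475 → 1.75; α₂ = 0.9599; rank = 384; θ*₍384₎ = 0.9007.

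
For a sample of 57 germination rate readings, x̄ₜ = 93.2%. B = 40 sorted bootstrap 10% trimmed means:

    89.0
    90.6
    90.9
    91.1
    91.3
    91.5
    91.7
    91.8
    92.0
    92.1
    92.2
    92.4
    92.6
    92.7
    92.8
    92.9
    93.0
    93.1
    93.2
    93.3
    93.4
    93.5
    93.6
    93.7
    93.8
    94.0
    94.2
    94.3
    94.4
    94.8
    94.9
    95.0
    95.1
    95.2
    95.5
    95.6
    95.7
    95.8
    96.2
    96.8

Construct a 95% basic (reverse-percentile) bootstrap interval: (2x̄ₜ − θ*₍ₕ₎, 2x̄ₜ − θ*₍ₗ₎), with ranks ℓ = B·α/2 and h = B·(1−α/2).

Percentile endpoints at ranks 1 and 39: θ*₍1₎ = 89.0, θ*₍39₎ = 96.2.
Basic interval reflects these around x̄ₜ:
  lower = 2 × 93.2 − 96.2 = 90.2
  upper = 2 × 93.2 − 89.0 = 97.4

(90.2, 97.4)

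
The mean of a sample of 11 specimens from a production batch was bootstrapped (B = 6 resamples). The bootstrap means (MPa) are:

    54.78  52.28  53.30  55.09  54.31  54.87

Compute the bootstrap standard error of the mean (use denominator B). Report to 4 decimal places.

Bootstrap SE is the standard deviation of the 6 replicate means.
Mean of replicates: (54.78 + 52.28 + 53.30 + 55.09 + 54.31 + 54.87) / 6 = 324.63000 / 6 = 54.10500
Sum of squared deviations: (+0.67500)² + (−1.82500)² + (−0.80500)² + (+0.98500)² + (+0.20500)² + (+0.76500)² = 6.03175
Variance = 6.03175 / 6 = 1.00529
SE* = √1.00529

SE* = 1.0026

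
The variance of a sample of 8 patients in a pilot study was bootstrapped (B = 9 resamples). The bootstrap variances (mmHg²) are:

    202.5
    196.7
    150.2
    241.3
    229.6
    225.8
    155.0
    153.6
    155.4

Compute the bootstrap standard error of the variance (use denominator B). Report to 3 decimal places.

Bootstrap SE is the standard deviation of the 9 replicate variances.
Mean of replicates: (202.5 + 196.7 + 150.2 + 241.3 + 229.6 + 225.8 + 155.0 + 153.6 + 155.4) / 9 = 1710.1000 / 9 = 190.0111
Sum of squared deviations: (+12.4889)² + (+6.6889)² + (−39.8111)² + (+51.2889)² + (+39.5889)² + (+35.7889)² + (−35.0111)² + (−36.4111)² + (−34.6111)² = 11013.7889
Variance = 11013.7889 / 9 = 1223.7543
SE* = √1223.7543

SE* = 34.982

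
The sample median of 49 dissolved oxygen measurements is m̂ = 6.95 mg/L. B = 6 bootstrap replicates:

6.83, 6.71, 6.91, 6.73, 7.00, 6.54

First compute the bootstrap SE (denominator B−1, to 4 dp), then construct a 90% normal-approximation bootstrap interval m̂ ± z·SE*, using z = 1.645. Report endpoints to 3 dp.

Mean of replicates = 6.7867; sum of squared deviations = 0.1325; SE* = √(0.1325/5) = 0.1628
Margin = 1.645 × 0.1628 = 0.2678
Interval: 6.95 ± 0.2678

(6.682, 7.218)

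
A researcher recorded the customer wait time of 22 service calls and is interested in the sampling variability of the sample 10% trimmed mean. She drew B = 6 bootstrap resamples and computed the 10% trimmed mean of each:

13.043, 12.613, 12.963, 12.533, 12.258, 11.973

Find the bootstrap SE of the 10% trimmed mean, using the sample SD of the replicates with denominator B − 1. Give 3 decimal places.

Bootstrap SE is the standard deviation of the 6 replicate 10% trimmed means.
Mean of replicates: (13.043 + 12.613 + 12.963 + 12.533 + 12.258 + 11.973) / 6 = 75.3830 / 6 = 12.5638
Sum of squared deviations: (+0.4792)² + (+0.0492)² + (+0.3992)² + (−0.0308)² + (−0.3058)² + (−0.5908)² = 0.8349
Variance = 0.8349 / 5 = 0.1670
SE* = √0.1670

SE* = 0.409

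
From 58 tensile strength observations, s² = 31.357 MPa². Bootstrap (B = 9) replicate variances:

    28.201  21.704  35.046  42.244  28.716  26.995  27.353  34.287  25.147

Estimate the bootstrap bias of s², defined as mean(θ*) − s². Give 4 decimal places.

mean(θ*) = (28.201 + 21.704 + 35.046 + 42.244 + 28.716 + 26.995 + 27.353 + 34.287 + 25.147) / 9 = 29.96589
bias = 29.96589 − 31.357

bias = −1.3911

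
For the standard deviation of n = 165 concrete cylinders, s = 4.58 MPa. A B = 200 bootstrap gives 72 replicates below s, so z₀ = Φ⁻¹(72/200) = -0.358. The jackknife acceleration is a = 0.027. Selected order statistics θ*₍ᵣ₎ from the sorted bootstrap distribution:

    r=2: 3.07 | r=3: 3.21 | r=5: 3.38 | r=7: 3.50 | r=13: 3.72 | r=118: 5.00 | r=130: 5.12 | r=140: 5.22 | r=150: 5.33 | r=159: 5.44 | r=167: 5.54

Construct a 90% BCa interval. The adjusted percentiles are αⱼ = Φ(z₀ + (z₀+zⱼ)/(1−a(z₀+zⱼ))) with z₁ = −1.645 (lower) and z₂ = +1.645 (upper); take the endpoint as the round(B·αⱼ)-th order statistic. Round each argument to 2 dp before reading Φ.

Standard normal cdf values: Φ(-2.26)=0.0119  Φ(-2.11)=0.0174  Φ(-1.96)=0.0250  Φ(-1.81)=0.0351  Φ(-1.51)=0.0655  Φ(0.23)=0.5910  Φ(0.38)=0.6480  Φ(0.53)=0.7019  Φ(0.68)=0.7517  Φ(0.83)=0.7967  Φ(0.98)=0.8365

(3.07, 5.54)

Lower: z₀ + z₁ = -0.358 + (-1.645) = -2.003; 1 − a(z₀+z₁) = 1 − (0.027)(-2.003) = 1.0541; argument = -0.358 + (-2.003)/1.0541 = -2.2582 → -2.26.
α₁ = Φ(-2.26) = 0.0119; rank = round(200 × 0.0119) = 2; θ*₍2₎ = 3.07.
Upper: z₀ + z₂ = 1.287; 1 − a(z₀+z₂) = 0.9653; argument = 0.9753 → 0.98; α₂ = 0.8365; rank = 167; θ*₍167₎ = 5.54.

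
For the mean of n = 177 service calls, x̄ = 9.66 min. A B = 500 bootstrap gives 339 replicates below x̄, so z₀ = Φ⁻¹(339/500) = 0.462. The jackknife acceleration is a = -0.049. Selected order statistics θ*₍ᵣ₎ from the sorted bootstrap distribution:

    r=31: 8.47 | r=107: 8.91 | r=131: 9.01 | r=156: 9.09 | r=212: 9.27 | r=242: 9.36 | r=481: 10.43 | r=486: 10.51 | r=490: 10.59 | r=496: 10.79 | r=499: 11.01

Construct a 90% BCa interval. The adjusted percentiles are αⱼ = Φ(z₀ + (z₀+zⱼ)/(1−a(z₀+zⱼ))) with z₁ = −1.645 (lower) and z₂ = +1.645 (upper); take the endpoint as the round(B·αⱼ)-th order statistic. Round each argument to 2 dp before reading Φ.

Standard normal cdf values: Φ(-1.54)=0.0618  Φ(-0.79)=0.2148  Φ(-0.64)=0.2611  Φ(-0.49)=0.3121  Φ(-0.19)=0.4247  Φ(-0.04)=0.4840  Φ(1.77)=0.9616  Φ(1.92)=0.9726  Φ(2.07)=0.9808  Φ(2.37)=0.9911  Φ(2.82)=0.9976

Lower: z₀ + z₁ = 0.462 + (-1.645) = -1.183; 1 − a(z₀+z₁) = 1 − (-0.049)(-1.183) = 0.9420; argument = 0.462 + (-1.183)/0.9420 = -0.7938 → -0.79.
α₁ = Φ(-0.79) = 0.2148; rank = round(500 × 0.2148) = 107; θ*₍107₎ = 8.91.
Upper: z₀ + z₂ = 2.107; 1 − a(z₀+z₂) = 1.1032; argument = 2.3718 → 2.37; α₂ = 0.9911; rank = 496; θ*₍496₎ = 10.79.

(8.91, 10.79)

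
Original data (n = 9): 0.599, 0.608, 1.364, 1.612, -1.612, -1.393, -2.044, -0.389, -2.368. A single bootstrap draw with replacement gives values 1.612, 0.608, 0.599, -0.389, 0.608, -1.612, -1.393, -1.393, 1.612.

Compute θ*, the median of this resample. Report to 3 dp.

Sorted: -1.612, -1.393, -1.393, -0.389, 0.599, 0.608, 0.608, 1.612, 1.612
Median = middle value = 0.599

θ* = 0.599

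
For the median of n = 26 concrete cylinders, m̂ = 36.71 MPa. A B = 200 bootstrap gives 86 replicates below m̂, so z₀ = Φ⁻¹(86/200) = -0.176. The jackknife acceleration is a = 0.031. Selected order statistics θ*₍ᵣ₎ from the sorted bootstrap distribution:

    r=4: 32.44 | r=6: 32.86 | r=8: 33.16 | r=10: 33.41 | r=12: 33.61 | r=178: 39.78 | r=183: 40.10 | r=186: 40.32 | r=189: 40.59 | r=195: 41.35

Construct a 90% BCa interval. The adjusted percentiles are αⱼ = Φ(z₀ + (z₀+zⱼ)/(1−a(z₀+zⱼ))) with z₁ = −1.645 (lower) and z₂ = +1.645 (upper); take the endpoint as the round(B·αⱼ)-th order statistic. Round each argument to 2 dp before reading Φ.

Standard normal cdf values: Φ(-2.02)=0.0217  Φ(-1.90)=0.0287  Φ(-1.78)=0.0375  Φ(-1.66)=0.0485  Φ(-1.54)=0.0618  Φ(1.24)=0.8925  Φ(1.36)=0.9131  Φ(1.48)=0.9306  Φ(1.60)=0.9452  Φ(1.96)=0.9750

Lower: z₀ + z₁ = -0.176 + (-1.645) = -1.821; 1 − a(z₀+z₁) = 1 − (0.031)(-1.821) = 1.0565; argument = -0.176 + (-1.821)/1.0565 = -1.8997 → -1.90.
α₁ = Φ(-1.90) = 0.0287; rank = round(200 × 0.0287) = 6; θ*₍6₎ = 32.86.
Upper: z₀ + z₂ = 1.469; 1 − a(z₀+z₂) = 0.9545; argument = 1.3631 → 1.36; α₂ = 0.9131; rank = 183; θ*₍183₎ = 40.10.

(32.86, 40.10)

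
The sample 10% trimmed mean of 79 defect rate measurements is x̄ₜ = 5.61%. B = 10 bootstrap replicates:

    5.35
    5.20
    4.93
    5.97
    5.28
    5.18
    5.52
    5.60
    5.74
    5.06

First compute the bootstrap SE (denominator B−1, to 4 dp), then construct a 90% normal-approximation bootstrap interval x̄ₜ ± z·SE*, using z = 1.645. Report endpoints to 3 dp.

Mean of replicates = 5.3830; sum of squared deviations = 0.9338; SE* = √(0.9338/9) = 0.3221
Margin = 1.645 × 0.3221 = 0.5299
Interval: 5.61 ± 0.5299

(5.080, 6.140)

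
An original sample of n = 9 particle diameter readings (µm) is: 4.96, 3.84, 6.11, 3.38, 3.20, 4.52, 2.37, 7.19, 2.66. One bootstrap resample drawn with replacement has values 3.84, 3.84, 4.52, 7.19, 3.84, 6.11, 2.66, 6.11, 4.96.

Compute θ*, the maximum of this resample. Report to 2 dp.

θ* = 7.19

Maximum = 7.19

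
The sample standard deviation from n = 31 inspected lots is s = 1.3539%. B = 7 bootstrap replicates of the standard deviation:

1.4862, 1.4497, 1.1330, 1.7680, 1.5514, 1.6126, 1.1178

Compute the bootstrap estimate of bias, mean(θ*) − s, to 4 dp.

bias = +0.0916

mean(θ*) = (1.4862 + 1.4497 + 1.1330 + 1.7680 + 1.5514 + 1.6126 + 1.1178) / 7 = 1.44553
bias = 1.44553 − 1.3539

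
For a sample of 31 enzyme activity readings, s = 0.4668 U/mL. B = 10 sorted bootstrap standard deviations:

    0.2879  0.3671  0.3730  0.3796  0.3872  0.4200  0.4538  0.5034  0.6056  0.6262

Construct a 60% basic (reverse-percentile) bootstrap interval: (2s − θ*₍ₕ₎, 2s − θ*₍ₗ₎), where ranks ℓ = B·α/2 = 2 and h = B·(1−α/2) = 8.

(0.4302, 0.5665)

Percentile endpoints at ranks 2 and 8: θ*₍2₎ = 0.3671, θ*₍8₎ = 0.5034.
Basic interval reflects these around s:
  lower = 2 × 0.4668 − 0.5034 = 0.4302
  upper = 2 × 0.4668 − 0.3671 = 0.5665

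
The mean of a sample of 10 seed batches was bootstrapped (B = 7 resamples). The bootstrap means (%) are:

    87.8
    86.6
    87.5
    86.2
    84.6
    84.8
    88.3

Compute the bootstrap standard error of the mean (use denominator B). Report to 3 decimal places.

Bootstrap SE is the standard deviation of the 7 replicate means.
Mean of replicates: (87.8 + 86.6 + 87.5 + 86.2 + 84.6 + 84.8 + 88.3) / 7 = 605.8000 / 7 = 86.5429
Sum of squared deviations: (+1.2571)² + (+0.0571)² + (+0.9571)² + (−0.3429)² + (−1.9429)² + (−1.7429)² + (+1.7571)² = 12.5171
Variance = 12.5171 / 7 = 1.7882
SE* = √1.7882

SE* = 1.337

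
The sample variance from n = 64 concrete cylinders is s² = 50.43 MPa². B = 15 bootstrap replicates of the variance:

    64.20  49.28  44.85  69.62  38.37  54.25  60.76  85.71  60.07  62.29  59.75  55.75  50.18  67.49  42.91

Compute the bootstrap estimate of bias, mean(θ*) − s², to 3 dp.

bias = +7.269

mean(θ*) = (64.20 + 49.28 + 44.85 + 69.62 + 38.37 + 54.25 + 60.76 + 85.71 + 60.07 + 62.29 + 59.75 + 55.75 + 50.18 + 67.49 + 42.91) / 15 = 57.6987
bias = 57.6987 − 50.43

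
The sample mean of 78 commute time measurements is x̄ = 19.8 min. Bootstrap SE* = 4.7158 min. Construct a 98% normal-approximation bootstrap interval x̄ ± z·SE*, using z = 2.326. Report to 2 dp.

Margin = 2.326 × 4.7158 = 10.969
Interval: 19.8 ± 10.969

(8.83, 30.77)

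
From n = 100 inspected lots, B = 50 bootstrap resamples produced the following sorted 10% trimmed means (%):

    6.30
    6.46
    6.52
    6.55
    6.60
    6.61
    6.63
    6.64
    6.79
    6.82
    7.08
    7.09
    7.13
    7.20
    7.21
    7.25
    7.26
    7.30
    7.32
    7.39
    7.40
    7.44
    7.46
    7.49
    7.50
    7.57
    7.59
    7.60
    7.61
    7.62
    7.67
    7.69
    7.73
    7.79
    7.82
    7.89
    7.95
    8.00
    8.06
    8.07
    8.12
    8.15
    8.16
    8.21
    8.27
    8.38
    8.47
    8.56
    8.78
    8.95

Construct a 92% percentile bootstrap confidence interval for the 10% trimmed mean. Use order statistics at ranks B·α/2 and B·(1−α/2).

(6.46, 8.56)

α = 0.08; lower rank = 50 × 0.040 = 2; upper rank = 50 × 0.960 = 48.
The 2nd smallest replicate is 6.46; the 48th is 8.56.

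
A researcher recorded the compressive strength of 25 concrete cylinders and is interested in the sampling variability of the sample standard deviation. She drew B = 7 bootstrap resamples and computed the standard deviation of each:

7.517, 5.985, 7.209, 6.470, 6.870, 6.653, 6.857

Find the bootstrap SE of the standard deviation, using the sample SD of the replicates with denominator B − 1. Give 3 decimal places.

Bootstrap SE is the standard deviation of the 7 replicate standard deviations.
Mean of replicates: (7.517 + 5.985 + 7.209 + 6.470 + 6.870 + 6.653 + 6.857) / 7 = 47.5610 / 7 = 6.7944
Sum of squared deviations: (+0.7226)² + (−0.8094)² + (+0.4146)² + (−0.3244)² + (+0.0756)² + (−0.1414)² + (+0.0626)² = 1.4840
Variance = 1.4840 / 6 = 0.2473
SE* = √0.2473

SE* = 0.497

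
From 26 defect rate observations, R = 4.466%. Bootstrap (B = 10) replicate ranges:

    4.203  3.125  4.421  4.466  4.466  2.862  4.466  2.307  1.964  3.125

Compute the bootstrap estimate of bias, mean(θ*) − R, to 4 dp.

mean(θ*) = (4.203 + 3.125 + 4.421 + 4.466 + 4.466 + 2.862 + 4.466 + 2.307 + 1.964 + 3.125) / 10 = 3.54050
bias = 3.54050 − 4.466

bias = −0.9255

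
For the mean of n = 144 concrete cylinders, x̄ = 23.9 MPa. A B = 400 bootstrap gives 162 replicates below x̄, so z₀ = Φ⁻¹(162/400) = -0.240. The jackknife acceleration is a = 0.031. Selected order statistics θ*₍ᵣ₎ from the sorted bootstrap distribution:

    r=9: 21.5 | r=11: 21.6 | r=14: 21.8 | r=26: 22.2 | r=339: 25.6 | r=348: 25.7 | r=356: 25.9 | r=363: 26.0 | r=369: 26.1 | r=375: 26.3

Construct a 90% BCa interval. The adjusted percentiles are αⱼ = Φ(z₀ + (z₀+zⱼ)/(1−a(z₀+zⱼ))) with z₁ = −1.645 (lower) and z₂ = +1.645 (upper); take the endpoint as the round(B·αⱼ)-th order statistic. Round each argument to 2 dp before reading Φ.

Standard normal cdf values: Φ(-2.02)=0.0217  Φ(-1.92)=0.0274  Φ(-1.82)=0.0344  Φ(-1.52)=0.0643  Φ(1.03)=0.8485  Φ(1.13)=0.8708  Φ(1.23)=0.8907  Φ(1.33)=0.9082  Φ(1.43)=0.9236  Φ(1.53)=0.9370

(21.5, 25.9)

Lower: z₀ + z₁ = -0.240 + (-1.645) = -1.885; 1 − a(z₀+z₁) = 1 − (0.031)(-1.885) = 1.0584; argument = -0.240 + (-1.885)/1.0584 = -2.0209 → -2.02.
α₁ = Φ(-2.02) = 0.0217; rank = round(400 × 0.0217) = 9; θ*₍9₎ = 21.5.
Upper: z₀ + z₂ = 1.405; 1 − a(z₀+z₂) = 0.9564; argument = 1.2290 → 1.23; α₂ = 0.8907; rank = 356; θ*₍356₎ = 25.9.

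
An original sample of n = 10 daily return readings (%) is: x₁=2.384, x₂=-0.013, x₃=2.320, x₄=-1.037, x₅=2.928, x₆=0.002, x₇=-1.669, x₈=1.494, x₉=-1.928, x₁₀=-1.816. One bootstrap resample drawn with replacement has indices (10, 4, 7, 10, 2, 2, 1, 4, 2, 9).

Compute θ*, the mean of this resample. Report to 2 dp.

θ* = -0.70

Resample values: -1.816, -1.037, -1.669, -1.816, -0.013, -0.013, 2.384, -1.037, -0.013, -1.928.
Mean = ((-1.816) + (-1.037) + (-1.669) + (-1.816) + (-0.013) + (-0.013) + 2.384 + (-1.037) + (-0.013) + (-1.928)) / 10 = -6.9580 / 10 = -0.70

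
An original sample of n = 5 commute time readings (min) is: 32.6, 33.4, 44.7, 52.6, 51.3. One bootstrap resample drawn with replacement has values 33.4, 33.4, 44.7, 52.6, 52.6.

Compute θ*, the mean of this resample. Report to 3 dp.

θ* = 43.340

Mean = (33.4 + 33.4 + 44.7 + 52.6 + 52.6) / 5 = 216.70 / 5 = 43.340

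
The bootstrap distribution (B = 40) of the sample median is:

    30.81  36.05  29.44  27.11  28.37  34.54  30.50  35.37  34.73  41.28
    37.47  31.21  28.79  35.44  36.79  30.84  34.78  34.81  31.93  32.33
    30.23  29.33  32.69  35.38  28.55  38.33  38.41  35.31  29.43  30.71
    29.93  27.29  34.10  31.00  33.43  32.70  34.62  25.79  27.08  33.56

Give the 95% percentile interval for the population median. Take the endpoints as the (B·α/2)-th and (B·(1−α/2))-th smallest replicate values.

(25.79, 38.41)

Sorted replicates: 25.79, 27.08, 27.11, 27.29, 28.37, 28.55, 28.79, 29.33, 29.43, 29.44, 29.93, 30.23, 30.50, 30.71, 30.81, 30.84, 31.00, 31.21, 31.93, 32.33, 32.69, 32.70, 33.43, 33.56, 34.10, 34.54, 34.62, 34.73, 34.78, 34.81, 35.31, 35.37, 35.38, 35.44, 36.05, 36.79, 37.47, 38.33, 38.41, 41.28
α = 0.05; lower rank = 40 × 0.025 = 1; upper rank = 40 × 0.975 = 39.
The 1st smallest replicate is 25.79; the 39th is 38.41.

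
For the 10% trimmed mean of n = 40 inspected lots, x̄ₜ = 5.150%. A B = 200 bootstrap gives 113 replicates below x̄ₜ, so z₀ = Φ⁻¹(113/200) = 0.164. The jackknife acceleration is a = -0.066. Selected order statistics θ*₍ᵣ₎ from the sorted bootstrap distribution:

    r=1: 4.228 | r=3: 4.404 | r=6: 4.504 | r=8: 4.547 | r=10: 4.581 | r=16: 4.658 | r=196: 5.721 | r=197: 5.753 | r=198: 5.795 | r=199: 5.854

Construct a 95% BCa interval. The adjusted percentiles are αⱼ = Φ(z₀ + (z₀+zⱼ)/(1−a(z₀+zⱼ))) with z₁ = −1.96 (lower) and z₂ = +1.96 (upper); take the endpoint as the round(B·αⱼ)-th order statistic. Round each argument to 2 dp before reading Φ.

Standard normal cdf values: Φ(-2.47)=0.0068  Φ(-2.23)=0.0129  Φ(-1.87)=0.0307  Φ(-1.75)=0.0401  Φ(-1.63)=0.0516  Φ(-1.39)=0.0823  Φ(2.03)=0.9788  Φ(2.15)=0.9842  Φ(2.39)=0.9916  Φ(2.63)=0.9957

(4.504, 5.721)

Lower: z₀ + z₁ = 0.164 + (-1.960) = -1.796; 1 − a(z₀+z₁) = 1 − (-0.066)(-1.796) = 0.8815; argument = 0.164 + (-1.796)/0.8815 = -1.8735 → -1.87.
α₁ = Φ(-1.87) = 0.0307; rank = round(200 × 0.0307) = 6; θ*₍6₎ = 4.504.
Upper: z₀ + z₂ = 2.124; 1 − a(z₀+z₂) = 1.1402; argument = 2.0269 → 2.03; α₂ = 0.9788; rank = 196; θ*₍196₎ = 5.721.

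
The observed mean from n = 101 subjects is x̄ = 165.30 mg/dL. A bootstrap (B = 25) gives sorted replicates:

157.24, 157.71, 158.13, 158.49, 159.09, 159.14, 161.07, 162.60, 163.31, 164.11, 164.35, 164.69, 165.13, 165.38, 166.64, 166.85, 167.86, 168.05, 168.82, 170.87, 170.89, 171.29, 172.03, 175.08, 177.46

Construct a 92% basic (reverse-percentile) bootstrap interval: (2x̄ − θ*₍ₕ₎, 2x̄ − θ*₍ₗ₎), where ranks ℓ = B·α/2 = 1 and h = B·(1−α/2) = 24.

Percentile endpoints at ranks 1 and 24: θ*₍1₎ = 157.24, θ*₍24₎ = 175.08.
Basic interval reflects these around x̄:
  lower = 2 × 165.30 − 175.08 = 155.52
  upper = 2 × 165.30 − 157.24 = 173.36

(155.52, 173.36)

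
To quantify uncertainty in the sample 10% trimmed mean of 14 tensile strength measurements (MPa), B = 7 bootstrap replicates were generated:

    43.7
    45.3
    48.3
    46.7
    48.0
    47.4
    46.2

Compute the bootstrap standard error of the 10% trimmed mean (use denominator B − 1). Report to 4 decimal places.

SE* = 1.6181

Bootstrap SE is the standard deviation of the 7 replicate 10% trimmed means.
Mean of replicates: (43.7 + 45.3 + 48.3 + 46.7 + 48.0 + 47.4 + 46.2) / 7 = 325.60000 / 7 = 46.51429
Sum of squared deviations: (−2.81429)² + (−1.21429)² + (+1.78571)² + (+0.18571)² + (+1.48571)² + (+0.88571)² + (−0.31429)² = 15.70857
Variance = 15.70857 / 6 = 2.61810
SE* = √2.61810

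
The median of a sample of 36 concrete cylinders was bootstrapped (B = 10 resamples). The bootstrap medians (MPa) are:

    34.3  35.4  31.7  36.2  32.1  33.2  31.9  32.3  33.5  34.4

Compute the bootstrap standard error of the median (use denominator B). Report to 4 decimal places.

Bootstrap SE is the standard deviation of the 10 replicate medians.
Mean of replicates: (34.3 + 35.4 + 31.7 + 36.2 + 32.1 + 33.2 + 31.9 + 32.3 + 33.5 + 34.4) / 10 = 335.00000 / 10 = 33.50000
Sum of squared deviations: (+0.80000)² + (+1.90000)² + (−1.80000)² + (+2.70000)² + (−1.40000)² + (−0.30000)² + (−1.60000)² + (−1.20000)² + (+0.00000)² + (+0.90000)² = 21.64000
Variance = 21.64000 / 10 = 2.16400
SE* = √2.16400

SE* = 1.4711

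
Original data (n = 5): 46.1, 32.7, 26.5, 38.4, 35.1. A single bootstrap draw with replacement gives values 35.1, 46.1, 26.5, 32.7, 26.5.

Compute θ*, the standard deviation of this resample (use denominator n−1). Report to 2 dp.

θ* = 8.06

Mean = 33.3800; sum of squared deviations = 259.8880
s² = 259.8880 / 4 = 64.9720
s = √64.9720 = 8.06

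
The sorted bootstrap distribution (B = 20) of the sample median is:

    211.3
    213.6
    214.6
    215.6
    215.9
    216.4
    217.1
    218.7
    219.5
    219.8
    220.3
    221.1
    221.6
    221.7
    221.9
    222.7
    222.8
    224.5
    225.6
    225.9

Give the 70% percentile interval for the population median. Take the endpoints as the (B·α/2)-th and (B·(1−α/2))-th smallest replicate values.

(214.6, 222.8)

α = 0.30; lower rank = 20 × 0.150 = 3; upper rank = 20 × 0.850 = 17.
The 3rd smallest replicate is 214.6; the 17th is 222.8.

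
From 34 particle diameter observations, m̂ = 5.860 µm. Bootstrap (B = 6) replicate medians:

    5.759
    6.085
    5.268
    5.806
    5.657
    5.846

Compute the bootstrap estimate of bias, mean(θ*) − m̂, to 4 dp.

mean(θ*) = (5.759 + 6.085 + 5.268 + 5.806 + 5.657 + 5.846) / 6 = 5.73683
bias = 5.73683 − 5.860

bias = −0.1232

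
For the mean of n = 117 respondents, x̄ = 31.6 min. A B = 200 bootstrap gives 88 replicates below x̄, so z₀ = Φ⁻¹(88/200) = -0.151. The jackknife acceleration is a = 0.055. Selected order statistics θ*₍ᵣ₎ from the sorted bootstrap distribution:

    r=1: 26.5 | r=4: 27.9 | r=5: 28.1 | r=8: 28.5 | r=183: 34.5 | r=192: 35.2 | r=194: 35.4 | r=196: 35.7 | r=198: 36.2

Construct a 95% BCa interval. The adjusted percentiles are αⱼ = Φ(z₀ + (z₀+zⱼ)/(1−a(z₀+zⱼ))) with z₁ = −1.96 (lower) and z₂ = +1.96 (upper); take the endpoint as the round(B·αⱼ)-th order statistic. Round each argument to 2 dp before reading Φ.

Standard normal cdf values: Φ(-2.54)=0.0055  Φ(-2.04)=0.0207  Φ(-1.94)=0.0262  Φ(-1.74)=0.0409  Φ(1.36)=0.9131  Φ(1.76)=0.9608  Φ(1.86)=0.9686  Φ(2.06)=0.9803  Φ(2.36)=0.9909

(27.9, 35.4)

Lower: z₀ + z₁ = -0.151 + (-1.960) = -2.111; 1 − a(z₀+z₁) = 1 − (0.055)(-2.111) = 1.1161; argument = -0.151 + (-2.111)/1.1161 = -2.0424 → -2.04.
α₁ = Φ(-2.04) = 0.0207; rank = round(200 × 0.0207) = 4; θ*₍4₎ = 27.9.
Upper: z₀ + z₂ = 1.809; 1 − a(z₀+z₂) = 0.9005; argument = 1.8579 → 1.86; α₂ = 0.9686; rank = 194; θ*₍194₎ = 35.4.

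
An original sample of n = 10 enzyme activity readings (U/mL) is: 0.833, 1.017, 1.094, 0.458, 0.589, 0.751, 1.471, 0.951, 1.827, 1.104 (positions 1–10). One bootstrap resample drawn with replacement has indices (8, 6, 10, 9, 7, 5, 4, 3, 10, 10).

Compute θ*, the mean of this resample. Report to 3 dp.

θ* = 1.045

Resample values: 0.951, 0.751, 1.104, 1.827, 1.471, 0.589, 0.458, 1.094, 1.104, 1.104.
Mean = (0.951 + 0.751 + 1.104 + 1.827 + 1.471 + 0.589 + 0.458 + 1.094 + 1.104 + 1.104) / 10 = 10.4530 / 10 = 1.045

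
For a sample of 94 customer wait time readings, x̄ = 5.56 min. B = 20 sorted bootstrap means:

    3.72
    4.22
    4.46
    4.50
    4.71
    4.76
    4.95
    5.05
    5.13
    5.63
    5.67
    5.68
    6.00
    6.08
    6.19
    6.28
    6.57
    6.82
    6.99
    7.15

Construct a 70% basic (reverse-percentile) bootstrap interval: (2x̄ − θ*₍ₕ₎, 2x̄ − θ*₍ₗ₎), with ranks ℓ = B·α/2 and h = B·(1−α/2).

Percentile endpoints at ranks 3 and 17: θ*₍3₎ = 4.46, θ*₍17₎ = 6.57.
Basic interval reflects these around x̄:
  lower = 2 × 5.56 − 6.57 = 4.55
  upper = 2 × 5.56 − 4.46 = 6.66

(4.55, 6.66)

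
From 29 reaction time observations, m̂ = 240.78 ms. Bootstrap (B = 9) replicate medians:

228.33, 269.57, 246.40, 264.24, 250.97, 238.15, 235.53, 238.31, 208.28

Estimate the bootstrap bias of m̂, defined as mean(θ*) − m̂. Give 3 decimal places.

bias = +1.418

mean(θ*) = (228.33 + 269.57 + 246.40 + 264.24 + 250.97 + 238.15 + 235.53 + 238.31 + 208.28) / 9 = 242.1978
bias = 242.1978 − 240.78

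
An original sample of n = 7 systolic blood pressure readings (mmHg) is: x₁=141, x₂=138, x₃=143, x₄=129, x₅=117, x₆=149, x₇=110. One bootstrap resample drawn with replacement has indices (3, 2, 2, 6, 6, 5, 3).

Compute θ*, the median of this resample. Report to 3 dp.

Resample values: 143, 138, 138, 149, 149, 117, 143.
Sorted: 117, 138, 138, 143, 143, 149, 149
Median = middle value = 143.000

θ* = 143.000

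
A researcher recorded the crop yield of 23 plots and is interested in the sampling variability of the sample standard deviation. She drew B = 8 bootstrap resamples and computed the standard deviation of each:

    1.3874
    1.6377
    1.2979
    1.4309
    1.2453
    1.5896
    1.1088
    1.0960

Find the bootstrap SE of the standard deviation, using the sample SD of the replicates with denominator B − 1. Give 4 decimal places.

SE* = 0.2016

Bootstrap SE is the standard deviation of the 8 replicate standard deviations.
Mean of replicates: (1.3874 + 1.6377 + 1.2979 + 1.4309 + 1.2453 + 1.5896 + 1.1088 + 1.0960) / 8 = 10.79360 / 8 = 1.34920
Sum of squared deviations: (+0.03820)² + (+0.28850)² + (−0.05130)² + (+0.08170)² + (−0.10390)² + (+0.24040)² + (−0.24040)² + (−0.25320)² = 0.28449
Variance = 0.28449 / 7 = 0.04064
SE* = √0.04064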